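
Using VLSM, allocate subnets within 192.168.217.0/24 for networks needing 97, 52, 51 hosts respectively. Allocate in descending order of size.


97 hosts -> /25 (126 usable): 192.168.217.0/25
52 hosts -> /26 (62 usable): 192.168.217.128/26
51 hosts -> /26 (62 usable): 192.168.217.192/26
Allocation: 192.168.217.0/25 (97 hosts, 126 usable); 192.168.217.128/26 (52 hosts, 62 usable); 192.168.217.192/26 (51 hosts, 62 usable)


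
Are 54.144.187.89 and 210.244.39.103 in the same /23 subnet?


Mask: 255.255.254.0
54.144.187.89 AND mask = 54.144.186.0
210.244.39.103 AND mask = 210.244.38.0
No, different subnets (54.144.186.0 vs 210.244.38.0)


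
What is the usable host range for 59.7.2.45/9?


Network: 59.0.0.0
Broadcast: 59.127.255.255
First usable = network + 1
Last usable = broadcast - 1
Range: 59.0.0.1 to 59.127.255.254


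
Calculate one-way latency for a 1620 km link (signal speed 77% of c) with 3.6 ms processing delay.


Speed = 0.77 * 3e5 km/s = 231000 km/s
Propagation delay = 1620 / 231000 = 0.007 s = 7.013 ms
Processing delay = 3.6 ms
Total one-way latency = 10.613 ms


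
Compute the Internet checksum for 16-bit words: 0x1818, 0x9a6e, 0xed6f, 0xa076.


Sum all words (with carry folding):
+ 0x1818 = 0x1818
+ 0x9a6e = 0xb286
+ 0xed6f = 0x9ff6
+ 0xa076 = 0x406d
One's complement: ~0x406d
Checksum = 0xbf92


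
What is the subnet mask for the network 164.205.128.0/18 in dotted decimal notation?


/18 means 18 network bits, 14 host bits
Binary: 11111111111111111100000000000000
Mask: 255.255.192.0


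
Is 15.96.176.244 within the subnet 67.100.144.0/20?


Subnet network: 67.100.144.0
Test IP AND mask: 15.96.176.0
No, 15.96.176.244 is not in 67.100.144.0/20


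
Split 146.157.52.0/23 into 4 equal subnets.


New prefix = 23 + 2 = 25
Each subnet has 128 addresses
  146.157.52.0/25
  146.157.52.128/25
  146.157.53.0/25
  146.157.53.128/25
Subnets: 146.157.52.0/25, 146.157.52.128/25, 146.157.53.0/25, 146.157.53.128/25


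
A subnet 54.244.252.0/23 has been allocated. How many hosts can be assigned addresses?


Host bits = 32 - 23 = 9
Total addresses = 2^9 = 512
Usable = total - 2 (network and broadcast)
Usable hosts: 510


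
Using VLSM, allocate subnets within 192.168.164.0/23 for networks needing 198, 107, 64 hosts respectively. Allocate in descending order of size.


198 hosts -> /24 (254 usable): 192.168.164.0/24
107 hosts -> /25 (126 usable): 192.168.165.0/25
64 hosts -> /25 (126 usable): 192.168.165.128/25
Allocation: 192.168.164.0/24 (198 hosts, 254 usable); 192.168.165.0/25 (107 hosts, 126 usable); 192.168.165.128/25 (64 hosts, 126 usable)


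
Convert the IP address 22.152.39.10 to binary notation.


22 = 00010110
152 = 10011000
39 = 00100111
10 = 00001010
Binary: 00010110.10011000.00100111.00001010


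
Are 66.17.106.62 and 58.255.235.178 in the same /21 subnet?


Mask: 255.255.248.0
66.17.106.62 AND mask = 66.17.104.0
58.255.235.178 AND mask = 58.255.232.0
No, different subnets (66.17.104.0 vs 58.255.232.0)


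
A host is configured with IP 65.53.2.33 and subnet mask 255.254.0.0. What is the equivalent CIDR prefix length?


Binary: 11111111.11111110.00000000.00000000
Count leading 1s
Prefix: /15


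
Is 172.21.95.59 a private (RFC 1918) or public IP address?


RFC 1918 private ranges:
  10.0.0.0/8 (10.0.0.0 - 10.255.255.255)
  172.16.0.0/12 (172.16.0.0 - 172.31.255.255)
  192.168.0.0/16 (192.168.0.0 - 192.168.255.255)
Private (in 172.16.0.0/12)


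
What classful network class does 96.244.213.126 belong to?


First octet: 96
Binary: 01100000
0xxxxxxx -> Class A (1-126)
Class A, default mask 255.0.0.0 (/8)


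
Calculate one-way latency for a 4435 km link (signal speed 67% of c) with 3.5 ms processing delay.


Speed = 0.67 * 3e5 km/s = 201000 km/s
Propagation delay = 4435 / 201000 = 0.0221 s = 22.0647 ms
Processing delay = 3.5 ms
Total one-way latency = 25.5647 ms


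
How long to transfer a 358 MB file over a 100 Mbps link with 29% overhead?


Effective throughput = 100 * (1 - 29/100) = 71 Mbps
File size in Mb = 358 * 8 = 2864 Mb
Time = 2864 / 71
Time = 40.338 seconds


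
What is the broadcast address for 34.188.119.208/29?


Network: 34.188.119.208/29
Host bits = 3
Set all host bits to 1:
Broadcast: 34.188.119.215


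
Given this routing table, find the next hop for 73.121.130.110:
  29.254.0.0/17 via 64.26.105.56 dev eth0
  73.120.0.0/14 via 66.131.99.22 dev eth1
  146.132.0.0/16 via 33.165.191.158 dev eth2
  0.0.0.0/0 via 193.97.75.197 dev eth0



Longest prefix match for 73.121.130.110:
  /17 29.254.0.0: no
  /14 73.120.0.0: MATCH
  /16 146.132.0.0: no
  /0 0.0.0.0: MATCH
Selected: next-hop 66.131.99.22 via eth1 (matched /14)


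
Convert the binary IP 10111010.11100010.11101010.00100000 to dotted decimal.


10111010 = 186
11100010 = 226
11101010 = 234
00100000 = 32
IP: 186.226.234.32


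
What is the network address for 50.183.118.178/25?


IP:   00110010.10110111.01110110.10110010
Mask: 11111111.11111111.11111111.10000000
AND operation:
Net:  00110010.10110111.01110110.10000000
Network: 50.183.118.128/25


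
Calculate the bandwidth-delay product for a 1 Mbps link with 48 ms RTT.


BDP = bandwidth * RTT
= 1 Mbps * 48 ms
= 1 * 1e6 * 48 / 1000 bits
= 48000 bits
= 6000 bytes
= 5.8594 KB
BDP = 48000 bits (6000 bytes)


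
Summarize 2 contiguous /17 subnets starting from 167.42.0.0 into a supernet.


Original prefix: /17
Number of subnets: 2 = 2^1
New prefix = 17 - 1 = 16
Supernet: 167.42.0.0/16


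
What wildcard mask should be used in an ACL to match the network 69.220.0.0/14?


Subnet mask: 255.252.0.0
Wildcard = 255.255.255.255 - subnet mask
255 - 255 = 0
255 - 252 = 3
255 - 0 = 255
255 - 0 = 255
Wildcard: 0.3.255.255


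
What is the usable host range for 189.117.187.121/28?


Network: 189.117.187.112
Broadcast: 189.117.187.127
First usable = network + 1
Last usable = broadcast - 1
Range: 189.117.187.113 to 189.117.187.126


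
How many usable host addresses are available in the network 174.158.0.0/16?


Host bits = 32 - 16 = 16
Total addresses = 2^16 = 65536
Usable = total - 2 (network and broadcast)
Usable hosts: 65534


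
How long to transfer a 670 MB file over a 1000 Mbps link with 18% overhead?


Effective throughput = 1000 * (1 - 18/100) = 820.0 Mbps
File size in Mb = 670 * 8 = 5360 Mb
Time = 5360 / 820.0
Time = 6.5366 seconds


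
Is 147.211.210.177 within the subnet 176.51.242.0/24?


Subnet network: 176.51.242.0
Test IP AND mask: 147.211.210.0
No, 147.211.210.177 is not in 176.51.242.0/24


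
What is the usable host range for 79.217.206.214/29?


Network: 79.217.206.208
Broadcast: 79.217.206.215
First usable = network + 1
Last usable = broadcast - 1
Range: 79.217.206.209 to 79.217.206.214


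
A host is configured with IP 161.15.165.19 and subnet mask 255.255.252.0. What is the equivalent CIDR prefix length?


Binary: 11111111.11111111.11111100.00000000
Count leading 1s
Prefix: /22


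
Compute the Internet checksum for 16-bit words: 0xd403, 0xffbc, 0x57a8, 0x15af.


Sum all words (with carry folding):
+ 0xd403 = 0xd403
+ 0xffbc = 0xd3c0
+ 0x57a8 = 0x2b69
+ 0x15af = 0x4118
One's complement: ~0x4118
Checksum = 0xbee7


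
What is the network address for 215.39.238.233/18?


IP:   11010111.00100111.11101110.11101001
Mask: 11111111.11111111.11000000.00000000
AND operation:
Net:  11010111.00100111.11000000.00000000
Network: 215.39.192.0/18


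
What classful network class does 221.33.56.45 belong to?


First octet: 221
Binary: 11011101
110xxxxx -> Class C (192-223)
Class C, default mask 255.255.255.0 (/24)


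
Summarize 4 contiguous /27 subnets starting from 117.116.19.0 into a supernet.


Original prefix: /27
Number of subnets: 4 = 2^2
New prefix = 27 - 2 = 25
Supernet: 117.116.19.0/25


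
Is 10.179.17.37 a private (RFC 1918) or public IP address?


RFC 1918 private ranges:
  10.0.0.0/8 (10.0.0.0 - 10.255.255.255)
  172.16.0.0/12 (172.16.0.0 - 172.31.255.255)
  192.168.0.0/16 (192.168.0.0 - 192.168.255.255)
Private (in 10.0.0.0/8)


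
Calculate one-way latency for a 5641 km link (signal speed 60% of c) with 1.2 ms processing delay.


Speed = 0.6 * 3e5 km/s = 180000 km/s
Propagation delay = 5641 / 180000 = 0.0313 s = 31.3389 ms
Processing delay = 1.2 ms
Total one-way latency = 32.5389 ms


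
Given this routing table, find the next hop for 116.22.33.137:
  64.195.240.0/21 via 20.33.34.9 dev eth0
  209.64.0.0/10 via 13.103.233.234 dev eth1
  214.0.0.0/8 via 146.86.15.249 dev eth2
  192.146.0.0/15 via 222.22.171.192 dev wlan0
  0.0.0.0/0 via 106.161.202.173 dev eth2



Longest prefix match for 116.22.33.137:
  /21 64.195.240.0: no
  /10 209.64.0.0: no
  /8 214.0.0.0: no
  /15 192.146.0.0: no
  /0 0.0.0.0: MATCH
Selected: next-hop 106.161.202.173 via eth2 (matched /0)


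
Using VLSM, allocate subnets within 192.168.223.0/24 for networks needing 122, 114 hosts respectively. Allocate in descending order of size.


122 hosts -> /25 (126 usable): 192.168.223.0/25
114 hosts -> /25 (126 usable): 192.168.223.128/25
Allocation: 192.168.223.0/25 (122 hosts, 126 usable); 192.168.223.128/25 (114 hosts, 126 usable)


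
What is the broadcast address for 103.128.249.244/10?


Network: 103.128.0.0/10
Host bits = 22
Set all host bits to 1:
Broadcast: 103.191.255.255


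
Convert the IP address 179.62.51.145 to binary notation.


179 = 10110011
62 = 00111110
51 = 00110011
145 = 10010001
Binary: 10110011.00111110.00110011.10010001


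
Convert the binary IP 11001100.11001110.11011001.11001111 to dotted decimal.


11001100 = 204
11001110 = 206
11011001 = 217
11001111 = 207
IP: 204.206.217.207


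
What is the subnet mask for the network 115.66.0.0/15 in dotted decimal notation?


/15 means 15 network bits, 17 host bits
Binary: 11111111111111100000000000000000
Mask: 255.254.0.0


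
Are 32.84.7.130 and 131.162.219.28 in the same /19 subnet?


Mask: 255.255.224.0
32.84.7.130 AND mask = 32.84.0.0
131.162.219.28 AND mask = 131.162.192.0
No, different subnets (32.84.0.0 vs 131.162.192.0)


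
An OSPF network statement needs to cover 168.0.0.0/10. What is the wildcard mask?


Subnet mask: 255.192.0.0
Wildcard = 255.255.255.255 - subnet mask
255 - 255 = 0
255 - 192 = 63
255 - 0 = 255
255 - 0 = 255
Wildcard: 0.63.255.255


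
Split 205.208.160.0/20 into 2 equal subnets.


New prefix = 20 + 1 = 21
Each subnet has 2048 addresses
  205.208.160.0/21
  205.208.168.0/21
Subnets: 205.208.160.0/21, 205.208.168.0/21


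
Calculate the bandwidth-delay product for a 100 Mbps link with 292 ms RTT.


BDP = bandwidth * RTT
= 100 Mbps * 292 ms
= 100 * 1e6 * 292 / 1000 bits
= 29200000 bits
= 3650000 bytes
= 3564.4531 KB
BDP = 29200000 bits (3650000 bytes)


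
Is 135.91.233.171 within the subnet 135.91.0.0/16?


Subnet network: 135.91.0.0
Test IP AND mask: 135.91.0.0
Yes, 135.91.233.171 is in 135.91.0.0/16


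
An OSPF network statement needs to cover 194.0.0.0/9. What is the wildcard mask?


Subnet mask: 255.128.0.0
Wildcard = 255.255.255.255 - subnet mask
255 - 255 = 0
255 - 128 = 127
255 - 0 = 255
255 - 0 = 255
Wildcard: 0.127.255.255


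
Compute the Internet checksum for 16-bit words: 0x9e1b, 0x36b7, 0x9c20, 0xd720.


Sum all words (with carry folding):
+ 0x9e1b = 0x9e1b
+ 0x36b7 = 0xd4d2
+ 0x9c20 = 0x70f3
+ 0xd720 = 0x4814
One's complement: ~0x4814
Checksum = 0xb7eb


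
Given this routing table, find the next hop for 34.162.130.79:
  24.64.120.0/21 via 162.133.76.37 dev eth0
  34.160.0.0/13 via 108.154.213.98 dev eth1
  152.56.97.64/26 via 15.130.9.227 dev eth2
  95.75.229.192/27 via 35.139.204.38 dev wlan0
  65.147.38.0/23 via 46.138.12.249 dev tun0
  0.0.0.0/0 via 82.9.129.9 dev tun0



Longest prefix match for 34.162.130.79:
  /21 24.64.120.0: no
  /13 34.160.0.0: MATCH
  /26 152.56.97.64: no
  /27 95.75.229.192: no
  /23 65.147.38.0: no
  /0 0.0.0.0: MATCH
Selected: next-hop 108.154.213.98 via eth1 (matched /13)


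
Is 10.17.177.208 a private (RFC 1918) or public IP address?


RFC 1918 private ranges:
  10.0.0.0/8 (10.0.0.0 - 10.255.255.255)
  172.16.0.0/12 (172.16.0.0 - 172.31.255.255)
  192.168.0.0/16 (192.168.0.0 - 192.168.255.255)
Private (in 10.0.0.0/8)


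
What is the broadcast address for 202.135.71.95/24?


Network: 202.135.71.0/24
Host bits = 8
Set all host bits to 1:
Broadcast: 202.135.71.255


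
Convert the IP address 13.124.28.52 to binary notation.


13 = 00001101
124 = 01111100
28 = 00011100
52 = 00110100
Binary: 00001101.01111100.00011100.00110100


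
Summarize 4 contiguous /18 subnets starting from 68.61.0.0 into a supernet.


Original prefix: /18
Number of subnets: 4 = 2^2
New prefix = 18 - 2 = 16
Supernet: 68.61.0.0/16


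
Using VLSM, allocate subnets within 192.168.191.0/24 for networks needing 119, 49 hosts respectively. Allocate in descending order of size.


119 hosts -> /25 (126 usable): 192.168.191.0/25
49 hosts -> /26 (62 usable): 192.168.191.128/26
Allocation: 192.168.191.0/25 (119 hosts, 126 usable); 192.168.191.128/26 (49 hosts, 62 usable)


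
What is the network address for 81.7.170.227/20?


IP:   01010001.00000111.10101010.11100011
Mask: 11111111.11111111.11110000.00000000
AND operation:
Net:  01010001.00000111.10100000.00000000
Network: 81.7.160.0/20


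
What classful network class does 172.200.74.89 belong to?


First octet: 172
Binary: 10101100
10xxxxxx -> Class B (128-191)
Class B, default mask 255.255.0.0 (/16)


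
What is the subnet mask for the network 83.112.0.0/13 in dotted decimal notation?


/13 means 13 network bits, 19 host bits
Binary: 11111111111110000000000000000000
Mask: 255.248.0.0


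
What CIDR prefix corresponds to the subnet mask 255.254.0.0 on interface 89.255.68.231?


Binary: 11111111.11111110.00000000.00000000
Count leading 1s
Prefix: /15


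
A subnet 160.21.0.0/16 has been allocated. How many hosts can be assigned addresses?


Host bits = 32 - 16 = 16
Total addresses = 2^16 = 65536
Usable = total - 2 (network and broadcast)
Usable hosts: 65534


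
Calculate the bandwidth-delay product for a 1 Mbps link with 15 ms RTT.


BDP = bandwidth * RTT
= 1 Mbps * 15 ms
= 1 * 1e6 * 15 / 1000 bits
= 15000 bits
= 1875 bytes
= 1.8311 KB
BDP = 15000 bits (1875 bytes)


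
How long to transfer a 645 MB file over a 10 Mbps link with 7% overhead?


Effective throughput = 10 * (1 - 7/100) = 9.3 Mbps
File size in Mb = 645 * 8 = 5160 Mb
Time = 5160 / 9.3
Time = 554.8387 seconds


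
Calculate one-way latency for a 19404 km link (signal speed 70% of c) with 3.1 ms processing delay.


Speed = 0.7 * 3e5 km/s = 210000 km/s
Propagation delay = 19404 / 210000 = 0.0924 s = 92.4 ms
Processing delay = 3.1 ms
Total one-way latency = 95.5 ms


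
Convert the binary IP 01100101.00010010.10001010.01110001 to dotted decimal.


01100101 = 101
00010010 = 18
10001010 = 138
01110001 = 113
IP: 101.18.138.113


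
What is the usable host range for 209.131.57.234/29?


Network: 209.131.57.232
Broadcast: 209.131.57.239
First usable = network + 1
Last usable = broadcast - 1
Range: 209.131.57.233 to 209.131.57.238


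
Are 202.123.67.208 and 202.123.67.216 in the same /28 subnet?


Mask: 255.255.255.240
202.123.67.208 AND mask = 202.123.67.208
202.123.67.216 AND mask = 202.123.67.208
Yes, same subnet (202.123.67.208)


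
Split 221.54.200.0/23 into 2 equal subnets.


New prefix = 23 + 1 = 24
Each subnet has 256 addresses
  221.54.200.0/24
  221.54.201.0/24
Subnets: 221.54.200.0/24, 221.54.201.0/24


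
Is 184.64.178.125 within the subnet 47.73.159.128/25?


Subnet network: 47.73.159.128
Test IP AND mask: 184.64.178.0
No, 184.64.178.125 is not in 47.73.159.128/25


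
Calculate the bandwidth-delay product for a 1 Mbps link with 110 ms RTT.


BDP = bandwidth * RTT
= 1 Mbps * 110 ms
= 1 * 1e6 * 110 / 1000 bits
= 110000 bits
= 13750 bytes
= 13.4277 KB
BDP = 110000 bits (13750 bytes)


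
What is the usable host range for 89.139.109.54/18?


Network: 89.139.64.0
Broadcast: 89.139.127.255
First usable = network + 1
Last usable = broadcast - 1
Range: 89.139.64.1 to 89.139.127.254


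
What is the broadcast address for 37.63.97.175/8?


Network: 37.0.0.0/8
Host bits = 24
Set all host bits to 1:
Broadcast: 37.255.255.255


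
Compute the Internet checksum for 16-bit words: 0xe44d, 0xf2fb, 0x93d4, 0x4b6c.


Sum all words (with carry folding):
+ 0xe44d = 0xe44d
+ 0xf2fb = 0xd749
+ 0x93d4 = 0x6b1e
+ 0x4b6c = 0xb68a
One's complement: ~0xb68a
Checksum = 0x4975


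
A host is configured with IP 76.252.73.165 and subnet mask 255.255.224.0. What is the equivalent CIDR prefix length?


Binary: 11111111.11111111.11100000.00000000
Count leading 1s
Prefix: /19


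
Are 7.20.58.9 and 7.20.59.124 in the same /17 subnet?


Mask: 255.255.128.0
7.20.58.9 AND mask = 7.20.0.0
7.20.59.124 AND mask = 7.20.0.0
Yes, same subnet (7.20.0.0)


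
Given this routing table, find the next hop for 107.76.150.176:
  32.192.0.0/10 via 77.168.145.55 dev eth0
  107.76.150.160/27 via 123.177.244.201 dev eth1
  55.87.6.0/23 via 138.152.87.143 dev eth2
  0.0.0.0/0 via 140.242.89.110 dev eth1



Longest prefix match for 107.76.150.176:
  /10 32.192.0.0: no
  /27 107.76.150.160: MATCH
  /23 55.87.6.0: no
  /0 0.0.0.0: MATCH
Selected: next-hop 123.177.244.201 via eth1 (matched /27)


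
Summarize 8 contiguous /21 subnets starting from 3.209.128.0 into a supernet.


Original prefix: /21
Number of subnets: 8 = 2^3
New prefix = 21 - 3 = 18
Supernet: 3.209.128.0/18


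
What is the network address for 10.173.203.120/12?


IP:   00001010.10101101.11001011.01111000
Mask: 11111111.11110000.00000000.00000000
AND operation:
Net:  00001010.10100000.00000000.00000000
Network: 10.160.0.0/12


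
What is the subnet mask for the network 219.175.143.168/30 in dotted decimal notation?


/30 means 30 network bits, 2 host bits
Binary: 11111111111111111111111111111100
Mask: 255.255.255.252


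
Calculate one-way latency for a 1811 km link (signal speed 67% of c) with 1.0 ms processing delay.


Speed = 0.67 * 3e5 km/s = 201000 km/s
Propagation delay = 1811 / 201000 = 0.009 s = 9.01 ms
Processing delay = 1.0 ms
Total one-way latency = 10.01 ms


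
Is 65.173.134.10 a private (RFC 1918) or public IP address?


RFC 1918 private ranges:
  10.0.0.0/8 (10.0.0.0 - 10.255.255.255)
  172.16.0.0/12 (172.16.0.0 - 172.31.255.255)
  192.168.0.0/16 (192.168.0.0 - 192.168.255.255)
Public (not in any RFC 1918 range)


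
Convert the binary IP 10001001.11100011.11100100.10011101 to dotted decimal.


10001001 = 137
11100011 = 227
11100100 = 228
10011101 = 157
IP: 137.227.228.157


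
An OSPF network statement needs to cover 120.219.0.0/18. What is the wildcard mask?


Subnet mask: 255.255.192.0
Wildcard = 255.255.255.255 - subnet mask
255 - 255 = 0
255 - 255 = 0
255 - 192 = 63
255 - 0 = 255
Wildcard: 0.0.63.255


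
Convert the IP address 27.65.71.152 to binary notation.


27 = 00011011
65 = 01000001
71 = 01000111
152 = 10011000
Binary: 00011011.01000001.01000111.10011000


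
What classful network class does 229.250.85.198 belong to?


First octet: 229
Binary: 11100101
1110xxxx -> Class D (224-239)
Class D (multicast), default mask N/A


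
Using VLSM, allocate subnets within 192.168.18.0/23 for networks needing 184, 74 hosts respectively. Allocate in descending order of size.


184 hosts -> /24 (254 usable): 192.168.18.0/24
74 hosts -> /25 (126 usable): 192.168.19.0/25
Allocation: 192.168.18.0/24 (184 hosts, 254 usable); 192.168.19.0/25 (74 hosts, 126 usable)


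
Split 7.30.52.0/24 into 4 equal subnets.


New prefix = 24 + 2 = 26
Each subnet has 64 addresses
  7.30.52.0/26
  7.30.52.64/26
  7.30.52.128/26
  7.30.52.192/26
Subnets: 7.30.52.0/26, 7.30.52.64/26, 7.30.52.128/26, 7.30.52.192/26


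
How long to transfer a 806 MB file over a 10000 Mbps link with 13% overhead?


Effective throughput = 10000 * (1 - 13/100) = 8700 Mbps
File size in Mb = 806 * 8 = 6448 Mb
Time = 6448 / 8700
Time = 0.7411 seconds


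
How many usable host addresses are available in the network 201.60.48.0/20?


Host bits = 32 - 20 = 12
Total addresses = 2^12 = 4096
Usable = total - 2 (network and broadcast)
Usable hosts: 4094


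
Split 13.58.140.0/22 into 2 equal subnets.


New prefix = 22 + 1 = 23
Each subnet has 512 addresses
  13.58.140.0/23
  13.58.142.0/23
Subnets: 13.58.140.0/23, 13.58.142.0/23


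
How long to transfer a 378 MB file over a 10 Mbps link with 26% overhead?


Effective throughput = 10 * (1 - 26/100) = 7.4 Mbps
File size in Mb = 378 * 8 = 3024 Mb
Time = 3024 / 7.4
Time = 408.6486 seconds


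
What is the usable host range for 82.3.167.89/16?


Network: 82.3.0.0
Broadcast: 82.3.255.255
First usable = network + 1
Last usable = broadcast - 1
Range: 82.3.0.1 to 82.3.255.254


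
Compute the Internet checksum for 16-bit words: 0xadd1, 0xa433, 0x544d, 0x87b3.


Sum all words (with carry folding):
+ 0xadd1 = 0xadd1
+ 0xa433 = 0x5205
+ 0x544d = 0xa652
+ 0x87b3 = 0x2e06
One's complement: ~0x2e06
Checksum = 0xd1f9


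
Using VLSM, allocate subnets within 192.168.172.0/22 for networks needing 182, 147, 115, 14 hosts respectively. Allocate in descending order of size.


182 hosts -> /24 (254 usable): 192.168.172.0/24
147 hosts -> /24 (254 usable): 192.168.173.0/24
115 hosts -> /25 (126 usable): 192.168.174.0/25
14 hosts -> /28 (14 usable): 192.168.174.128/28
Allocation: 192.168.172.0/24 (182 hosts, 254 usable); 192.168.173.0/24 (147 hosts, 254 usable); 192.168.174.0/25 (115 hosts, 126 usable); 192.168.174.128/28 (14 hosts, 14 usable)


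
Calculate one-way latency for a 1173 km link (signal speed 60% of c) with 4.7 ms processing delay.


Speed = 0.6 * 3e5 km/s = 180000 km/s
Propagation delay = 1173 / 180000 = 0.0065 s = 6.5167 ms
Processing delay = 4.7 ms
Total one-way latency = 11.2167 ms


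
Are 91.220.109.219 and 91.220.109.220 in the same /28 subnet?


Mask: 255.255.255.240
91.220.109.219 AND mask = 91.220.109.208
91.220.109.220 AND mask = 91.220.109.208
Yes, same subnet (91.220.109.208)


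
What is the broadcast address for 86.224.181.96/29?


Network: 86.224.181.96/29
Host bits = 3
Set all host bits to 1:
Broadcast: 86.224.181.103


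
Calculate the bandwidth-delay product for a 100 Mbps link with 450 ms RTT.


BDP = bandwidth * RTT
= 100 Mbps * 450 ms
= 100 * 1e6 * 450 / 1000 bits
= 45000000 bits
= 5625000 bytes
= 5493.1641 KB
BDP = 45000000 bits (5625000 bytes)


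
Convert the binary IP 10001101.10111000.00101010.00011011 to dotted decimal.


10001101 = 141
10111000 = 184
00101010 = 42
00011011 = 27
IP: 141.184.42.27


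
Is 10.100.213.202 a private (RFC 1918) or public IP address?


RFC 1918 private ranges:
  10.0.0.0/8 (10.0.0.0 - 10.255.255.255)
  172.16.0.0/12 (172.16.0.0 - 172.31.255.255)
  192.168.0.0/16 (192.168.0.0 - 192.168.255.255)
Private (in 10.0.0.0/8)


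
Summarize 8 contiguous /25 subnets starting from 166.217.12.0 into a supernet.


Original prefix: /25
Number of subnets: 8 = 2^3
New prefix = 25 - 3 = 22
Supernet: 166.217.12.0/22


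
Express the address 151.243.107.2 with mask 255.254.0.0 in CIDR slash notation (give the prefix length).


Binary: 11111111.11111110.00000000.00000000
Count leading 1s
Prefix: /15


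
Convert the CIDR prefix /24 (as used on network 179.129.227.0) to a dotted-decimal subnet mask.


/24 means 24 network bits, 8 host bits
Binary: 11111111111111111111111100000000
Mask: 255.255.255.0


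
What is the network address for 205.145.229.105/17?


IP:   11001101.10010001.11100101.01101001
Mask: 11111111.11111111.10000000.00000000
AND operation:
Net:  11001101.10010001.10000000.00000000
Network: 205.145.128.0/17


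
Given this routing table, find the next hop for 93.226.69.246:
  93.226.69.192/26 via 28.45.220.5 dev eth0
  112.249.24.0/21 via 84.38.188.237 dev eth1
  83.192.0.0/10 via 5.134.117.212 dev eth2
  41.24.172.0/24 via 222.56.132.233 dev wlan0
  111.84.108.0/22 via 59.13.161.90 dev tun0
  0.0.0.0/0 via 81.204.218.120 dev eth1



Longest prefix match for 93.226.69.246:
  /26 93.226.69.192: MATCH
  /21 112.249.24.0: no
  /10 83.192.0.0: no
  /24 41.24.172.0: no
  /22 111.84.108.0: no
  /0 0.0.0.0: MATCH
Selected: next-hop 28.45.220.5 via eth0 (matched /26)


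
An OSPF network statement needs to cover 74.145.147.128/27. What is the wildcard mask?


Subnet mask: 255.255.255.224
Wildcard = 255.255.255.255 - subnet mask
255 - 255 = 0
255 - 255 = 0
255 - 255 = 0
255 - 224 = 31
Wildcard: 0.0.0.31


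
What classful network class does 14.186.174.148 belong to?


First octet: 14
Binary: 00001110
0xxxxxxx -> Class A (1-126)
Class A, default mask 255.0.0.0 (/8)


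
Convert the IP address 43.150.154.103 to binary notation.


43 = 00101011
150 = 10010110
154 = 10011010
103 = 01100111
Binary: 00101011.10010110.10011010.01100111


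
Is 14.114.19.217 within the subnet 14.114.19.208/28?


Subnet network: 14.114.19.208
Test IP AND mask: 14.114.19.208
Yes, 14.114.19.217 is in 14.114.19.208/28


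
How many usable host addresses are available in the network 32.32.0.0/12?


Host bits = 32 - 12 = 20
Total addresses = 2^20 = 1048576
Usable = total - 2 (network and broadcast)
Usable hosts: 1048574


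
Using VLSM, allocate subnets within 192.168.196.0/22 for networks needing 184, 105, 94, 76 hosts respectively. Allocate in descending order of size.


184 hosts -> /24 (254 usable): 192.168.196.0/24
105 hosts -> /25 (126 usable): 192.168.197.0/25
94 hosts -> /25 (126 usable): 192.168.197.128/25
76 hosts -> /25 (126 usable): 192.168.198.0/25
Allocation: 192.168.196.0/24 (184 hosts, 254 usable); 192.168.197.0/25 (105 hosts, 126 usable); 192.168.197.128/25 (94 hosts, 126 usable); 192.168.198.0/25 (76 hosts, 126 usable)


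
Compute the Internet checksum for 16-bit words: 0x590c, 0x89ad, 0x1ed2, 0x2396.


Sum all words (with carry folding):
+ 0x590c = 0x590c
+ 0x89ad = 0xe2b9
+ 0x1ed2 = 0x018c
+ 0x2396 = 0x2522
One's complement: ~0x2522
Checksum = 0xdadd


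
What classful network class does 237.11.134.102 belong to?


First octet: 237
Binary: 11101101
1110xxxx -> Class D (224-239)
Class D (multicast), default mask N/A


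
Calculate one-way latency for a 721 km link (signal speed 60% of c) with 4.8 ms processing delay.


Speed = 0.6 * 3e5 km/s = 180000 km/s
Propagation delay = 721 / 180000 = 0.004 s = 4.0056 ms
Processing delay = 4.8 ms
Total one-way latency = 8.8056 ms


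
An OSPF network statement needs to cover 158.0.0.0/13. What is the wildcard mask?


Subnet mask: 255.248.0.0
Wildcard = 255.255.255.255 - subnet mask
255 - 255 = 0
255 - 248 = 7
255 - 0 = 255
255 - 0 = 255
Wildcard: 0.7.255.255


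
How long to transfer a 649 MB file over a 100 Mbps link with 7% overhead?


Effective throughput = 100 * (1 - 7/100) = 93 Mbps
File size in Mb = 649 * 8 = 5192 Mb
Time = 5192 / 93
Time = 55.828 seconds


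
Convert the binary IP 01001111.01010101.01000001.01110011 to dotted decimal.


01001111 = 79
01010101 = 85
01000001 = 65
01110011 = 115
IP: 79.85.65.115


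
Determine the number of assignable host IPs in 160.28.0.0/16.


Host bits = 32 - 16 = 16
Total addresses = 2^16 = 65536
Usable = total - 2 (network and broadcast)
Usable hosts: 65534


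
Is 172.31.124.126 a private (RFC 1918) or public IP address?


RFC 1918 private ranges:
  10.0.0.0/8 (10.0.0.0 - 10.255.255.255)
  172.16.0.0/12 (172.16.0.0 - 172.31.255.255)
  192.168.0.0/16 (192.168.0.0 - 192.168.255.255)
Private (in 172.16.0.0/12)


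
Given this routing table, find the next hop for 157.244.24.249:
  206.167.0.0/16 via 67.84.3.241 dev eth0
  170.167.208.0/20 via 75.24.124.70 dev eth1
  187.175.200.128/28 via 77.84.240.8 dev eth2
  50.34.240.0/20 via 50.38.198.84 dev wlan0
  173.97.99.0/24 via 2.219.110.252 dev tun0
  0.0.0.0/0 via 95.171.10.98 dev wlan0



Longest prefix match for 157.244.24.249:
  /16 206.167.0.0: no
  /20 170.167.208.0: no
  /28 187.175.200.128: no
  /20 50.34.240.0: no
  /24 173.97.99.0: no
  /0 0.0.0.0: MATCH
Selected: next-hop 95.171.10.98 via wlan0 (matched /0)


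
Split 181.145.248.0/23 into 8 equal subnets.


New prefix = 23 + 3 = 26
Each subnet has 64 addresses
  181.145.248.0/26
  181.145.248.64/26
  181.145.248.128/26
  181.145.248.192/26
  181.145.249.0/26
  181.145.249.64/26
  181.145.249.128/26
  181.145.249.192/26
Subnets: 181.145.248.0/26, 181.145.248.64/26, 181.145.248.128/26, 181.145.248.192/26, 181.145.249.0/26, 181.145.249.64/26, 181.145.249.128/26, 181.145.249.192/26


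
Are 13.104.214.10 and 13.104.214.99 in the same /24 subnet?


Mask: 255.255.255.0
13.104.214.10 AND mask = 13.104.214.0
13.104.214.99 AND mask = 13.104.214.0
Yes, same subnet (13.104.214.0)


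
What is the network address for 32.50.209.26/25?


IP:   00100000.00110010.11010001.00011010
Mask: 11111111.11111111.11111111.10000000
AND operation:
Net:  00100000.00110010.11010001.00000000
Network: 32.50.209.0/25


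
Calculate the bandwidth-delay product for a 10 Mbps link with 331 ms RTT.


BDP = bandwidth * RTT
= 10 Mbps * 331 ms
= 10 * 1e6 * 331 / 1000 bits
= 3310000 bits
= 413750 bytes
= 404.0527 KB
BDP = 3310000 bits (413750 bytes)


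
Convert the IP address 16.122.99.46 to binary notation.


16 = 00010000
122 = 01111010
99 = 01100011
46 = 00101110
Binary: 00010000.01111010.01100011.00101110


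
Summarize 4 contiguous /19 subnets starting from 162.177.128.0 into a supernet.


Original prefix: /19
Number of subnets: 4 = 2^2
New prefix = 19 - 2 = 17
Supernet: 162.177.128.0/17


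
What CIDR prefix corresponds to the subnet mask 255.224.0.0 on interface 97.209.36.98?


Binary: 11111111.11100000.00000000.00000000
Count leading 1s
Prefix: /11


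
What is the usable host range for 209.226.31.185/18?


Network: 209.226.0.0
Broadcast: 209.226.63.255
First usable = network + 1
Last usable = broadcast - 1
Range: 209.226.0.1 to 209.226.63.254


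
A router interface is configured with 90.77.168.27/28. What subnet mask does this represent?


/28 means 28 network bits, 4 host bits
Binary: 11111111111111111111111111110000
Mask: 255.255.255.240


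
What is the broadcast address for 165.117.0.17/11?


Network: 165.96.0.0/11
Host bits = 21
Set all host bits to 1:
Broadcast: 165.127.255.255


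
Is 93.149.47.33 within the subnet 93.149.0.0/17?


Subnet network: 93.149.0.0
Test IP AND mask: 93.149.0.0
Yes, 93.149.47.33 is in 93.149.0.0/17


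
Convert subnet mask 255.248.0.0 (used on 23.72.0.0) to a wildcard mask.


Subnet mask: 255.248.0.0
Wildcard = 255.255.255.255 - subnet mask
255 - 255 = 0
255 - 248 = 7
255 - 0 = 255
255 - 0 = 255
Wildcard: 0.7.255.255


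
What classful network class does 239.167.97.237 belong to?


First octet: 239
Binary: 11101111
1110xxxx -> Class D (224-239)
Class D (multicast), default mask N/A


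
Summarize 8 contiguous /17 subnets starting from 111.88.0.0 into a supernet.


Original prefix: /17
Number of subnets: 8 = 2^3
New prefix = 17 - 3 = 14
Supernet: 111.88.0.0/14


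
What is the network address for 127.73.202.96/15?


IP:   01111111.01001001.11001010.01100000
Mask: 11111111.11111110.00000000.00000000
AND operation:
Net:  01111111.01001000.00000000.00000000
Network: 127.72.0.0/15


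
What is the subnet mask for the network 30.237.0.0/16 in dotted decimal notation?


/16 means 16 network bits, 16 host bits
Binary: 11111111111111110000000000000000
Mask: 255.255.0.0


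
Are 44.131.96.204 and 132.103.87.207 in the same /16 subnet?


Mask: 255.255.0.0
44.131.96.204 AND mask = 44.131.0.0
132.103.87.207 AND mask = 132.103.0.0
No, different subnets (44.131.0.0 vs 132.103.0.0)


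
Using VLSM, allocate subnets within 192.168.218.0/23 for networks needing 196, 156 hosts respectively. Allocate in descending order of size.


196 hosts -> /24 (254 usable): 192.168.218.0/24
156 hosts -> /24 (254 usable): 192.168.219.0/24
Allocation: 192.168.218.0/24 (196 hosts, 254 usable); 192.168.219.0/24 (156 hosts, 254 usable)


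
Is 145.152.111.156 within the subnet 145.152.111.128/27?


Subnet network: 145.152.111.128
Test IP AND mask: 145.152.111.128
Yes, 145.152.111.156 is in 145.152.111.128/27


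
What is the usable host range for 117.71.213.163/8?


Network: 117.0.0.0
Broadcast: 117.255.255.255
First usable = network + 1
Last usable = broadcast - 1
Range: 117.0.0.1 to 117.255.255.254


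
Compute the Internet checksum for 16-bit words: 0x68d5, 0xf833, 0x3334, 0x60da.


Sum all words (with carry folding):
+ 0x68d5 = 0x68d5
+ 0xf833 = 0x6109
+ 0x3334 = 0x943d
+ 0x60da = 0xf517
One's complement: ~0xf517
Checksum = 0x0ae8


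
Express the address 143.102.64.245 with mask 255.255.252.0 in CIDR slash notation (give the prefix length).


Binary: 11111111.11111111.11111100.00000000
Count leading 1s
Prefix: /22


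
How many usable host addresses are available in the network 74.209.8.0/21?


Host bits = 32 - 21 = 11
Total addresses = 2^11 = 2048
Usable = total - 2 (network and broadcast)
Usable hosts: 2046


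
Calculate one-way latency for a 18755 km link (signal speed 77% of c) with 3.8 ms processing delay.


Speed = 0.77 * 3e5 km/s = 231000 km/s
Propagation delay = 18755 / 231000 = 0.0812 s = 81.1905 ms
Processing delay = 3.8 ms
Total one-way latency = 84.9905 ms


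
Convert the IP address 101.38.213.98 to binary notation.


101 = 01100101
38 = 00100110
213 = 11010101
98 = 01100010
Binary: 01100101.00100110.11010101.01100010


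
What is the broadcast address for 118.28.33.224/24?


Network: 118.28.33.0/24
Host bits = 8
Set all host bits to 1:
Broadcast: 118.28.33.255


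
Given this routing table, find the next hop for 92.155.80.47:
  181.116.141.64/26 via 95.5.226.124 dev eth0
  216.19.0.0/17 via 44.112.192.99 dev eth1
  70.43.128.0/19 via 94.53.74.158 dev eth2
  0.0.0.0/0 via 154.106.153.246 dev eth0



Longest prefix match for 92.155.80.47:
  /26 181.116.141.64: no
  /17 216.19.0.0: no
  /19 70.43.128.0: no
  /0 0.0.0.0: MATCH
Selected: next-hop 154.106.153.246 via eth0 (matched /0)


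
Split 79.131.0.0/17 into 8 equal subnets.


New prefix = 17 + 3 = 20
Each subnet has 4096 addresses
  79.131.0.0/20
  79.131.16.0/20
  79.131.32.0/20
  79.131.48.0/20
  79.131.64.0/20
  79.131.80.0/20
  79.131.96.0/20
  79.131.112.0/20
Subnets: 79.131.0.0/20, 79.131.16.0/20, 79.131.32.0/20, 79.131.48.0/20, 79.131.64.0/20, 79.131.80.0/20, 79.131.96.0/20, 79.131.112.0/20


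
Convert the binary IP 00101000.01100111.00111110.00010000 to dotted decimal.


00101000 = 40
01100111 = 103
00111110 = 62
00010000 = 16
IP: 40.103.62.16


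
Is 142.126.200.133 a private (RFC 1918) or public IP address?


RFC 1918 private ranges:
  10.0.0.0/8 (10.0.0.0 - 10.255.255.255)
  172.16.0.0/12 (172.16.0.0 - 172.31.255.255)
  192.168.0.0/16 (192.168.0.0 - 192.168.255.255)
Public (not in any RFC 1918 range)


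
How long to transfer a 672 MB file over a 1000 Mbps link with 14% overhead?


Effective throughput = 1000 * (1 - 14/100) = 860 Mbps
File size in Mb = 672 * 8 = 5376 Mb
Time = 5376 / 860
Time = 6.2512 seconds


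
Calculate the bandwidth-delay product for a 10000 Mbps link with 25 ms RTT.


BDP = bandwidth * RTT
= 10000 Mbps * 25 ms
= 10000 * 1e6 * 25 / 1000 bits
= 250000000 bits
= 31250000 bytes
= 30517.5781 KB
BDP = 250000000 bits (31250000 bytes)


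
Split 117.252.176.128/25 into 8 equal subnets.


New prefix = 25 + 3 = 28
Each subnet has 16 addresses
  117.252.176.128/28
  117.252.176.144/28
  117.252.176.160/28
  117.252.176.176/28
  117.252.176.192/28
  117.252.176.208/28
  117.252.176.224/28
  117.252.176.240/28
Subnets: 117.252.176.128/28, 117.252.176.144/28, 117.252.176.160/28, 117.252.176.176/28, 117.252.176.192/28, 117.252.176.208/28, 117.252.176.224/28, 117.252.176.240/28


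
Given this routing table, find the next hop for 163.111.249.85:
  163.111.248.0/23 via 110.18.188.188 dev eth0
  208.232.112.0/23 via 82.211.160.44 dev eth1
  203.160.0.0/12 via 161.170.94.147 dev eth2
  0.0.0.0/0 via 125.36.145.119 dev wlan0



Longest prefix match for 163.111.249.85:
  /23 163.111.248.0: MATCH
  /23 208.232.112.0: no
  /12 203.160.0.0: no
  /0 0.0.0.0: MATCH
Selected: next-hop 110.18.188.188 via eth0 (matched /23)


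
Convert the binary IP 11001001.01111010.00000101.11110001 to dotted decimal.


11001001 = 201
01111010 = 122
00000101 = 5
11110001 = 241
IP: 201.122.5.241


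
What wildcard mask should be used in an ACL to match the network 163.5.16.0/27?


Subnet mask: 255.255.255.224
Wildcard = 255.255.255.255 - subnet mask
255 - 255 = 0
255 - 255 = 0
255 - 255 = 0
255 - 224 = 31
Wildcard: 0.0.0.31


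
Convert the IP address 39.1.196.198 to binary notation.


39 = 00100111
1 = 00000001
196 = 11000100
198 = 11000110
Binary: 00100111.00000001.11000100.11000110


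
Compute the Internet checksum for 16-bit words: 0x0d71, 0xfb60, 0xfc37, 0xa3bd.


Sum all words (with carry folding):
+ 0x0d71 = 0x0d71
+ 0xfb60 = 0x08d2
+ 0xfc37 = 0x050a
+ 0xa3bd = 0xa8c7
One's complement: ~0xa8c7
Checksum = 0x5738


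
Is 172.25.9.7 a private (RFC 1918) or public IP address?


RFC 1918 private ranges:
  10.0.0.0/8 (10.0.0.0 - 10.255.255.255)
  172.16.0.0/12 (172.16.0.0 - 172.31.255.255)
  192.168.0.0/16 (192.168.0.0 - 192.168.255.255)
Private (in 172.16.0.0/12)


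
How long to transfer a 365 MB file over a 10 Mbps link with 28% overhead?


Effective throughput = 10 * (1 - 28/100) = 7.2 Mbps
File size in Mb = 365 * 8 = 2920 Mb
Time = 2920 / 7.2
Time = 405.5556 seconds


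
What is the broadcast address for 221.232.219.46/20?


Network: 221.232.208.0/20
Host bits = 12
Set all host bits to 1:
Broadcast: 221.232.223.255


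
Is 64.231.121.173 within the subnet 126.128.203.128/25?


Subnet network: 126.128.203.128
Test IP AND mask: 64.231.121.128
No, 64.231.121.173 is not in 126.128.203.128/25


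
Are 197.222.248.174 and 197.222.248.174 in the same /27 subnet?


Mask: 255.255.255.224
197.222.248.174 AND mask = 197.222.248.160
197.222.248.174 AND mask = 197.222.248.160
Yes, same subnet (197.222.248.160)


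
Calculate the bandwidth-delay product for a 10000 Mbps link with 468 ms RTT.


BDP = bandwidth * RTT
= 10000 Mbps * 468 ms
= 10000 * 1e6 * 468 / 1000 bits
= 4680000000 bits
= 585000000 bytes
= 571289.0625 KB
BDP = 4680000000 bits (585000000 bytes)


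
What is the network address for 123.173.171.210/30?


IP:   01111011.10101101.10101011.11010010
Mask: 11111111.11111111.11111111.11111100
AND operation:
Net:  01111011.10101101.10101011.11010000
Network: 123.173.171.208/30


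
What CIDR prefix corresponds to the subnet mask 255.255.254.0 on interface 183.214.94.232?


Binary: 11111111.11111111.11111110.00000000
Count leading 1s
Prefix: /23


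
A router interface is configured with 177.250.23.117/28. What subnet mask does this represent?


/28 means 28 network bits, 4 host bits
Binary: 11111111111111111111111111110000
Mask: 255.255.255.240


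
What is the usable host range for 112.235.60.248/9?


Network: 112.128.0.0
Broadcast: 112.255.255.255
First usable = network + 1
Last usable = broadcast - 1
Range: 112.128.0.1 to 112.255.255.254


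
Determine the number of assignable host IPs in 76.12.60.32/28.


Host bits = 32 - 28 = 4
Total addresses = 2^4 = 16
Usable = total - 2 (network and broadcast)
Usable hosts: 14


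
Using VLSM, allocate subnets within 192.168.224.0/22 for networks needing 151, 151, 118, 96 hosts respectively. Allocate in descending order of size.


151 hosts -> /24 (254 usable): 192.168.224.0/24
151 hosts -> /24 (254 usable): 192.168.225.0/24
118 hosts -> /25 (126 usable): 192.168.226.0/25
96 hosts -> /25 (126 usable): 192.168.226.128/25
Allocation: 192.168.224.0/24 (151 hosts, 254 usable); 192.168.225.0/24 (151 hosts, 254 usable); 192.168.226.0/25 (118 hosts, 126 usable); 192.168.226.128/25 (96 hosts, 126 usable)
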